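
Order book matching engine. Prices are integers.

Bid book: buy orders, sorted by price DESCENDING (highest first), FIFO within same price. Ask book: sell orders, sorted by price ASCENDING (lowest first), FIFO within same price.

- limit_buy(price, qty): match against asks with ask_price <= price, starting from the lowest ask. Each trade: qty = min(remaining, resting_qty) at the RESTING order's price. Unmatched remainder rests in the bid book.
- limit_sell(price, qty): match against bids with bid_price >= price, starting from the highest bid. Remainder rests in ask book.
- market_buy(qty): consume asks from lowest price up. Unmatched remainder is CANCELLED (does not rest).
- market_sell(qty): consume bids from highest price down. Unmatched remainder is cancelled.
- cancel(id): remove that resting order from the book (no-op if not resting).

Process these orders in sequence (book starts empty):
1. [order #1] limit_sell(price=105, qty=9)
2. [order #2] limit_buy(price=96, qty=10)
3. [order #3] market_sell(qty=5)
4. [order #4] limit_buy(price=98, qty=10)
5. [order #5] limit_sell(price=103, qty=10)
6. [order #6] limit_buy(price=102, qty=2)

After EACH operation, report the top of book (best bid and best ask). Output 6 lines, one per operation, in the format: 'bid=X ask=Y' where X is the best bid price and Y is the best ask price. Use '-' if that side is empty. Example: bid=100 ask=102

After op 1 [order #1] limit_sell(price=105, qty=9): fills=none; bids=[-] asks=[#1:9@105]
After op 2 [order #2] limit_buy(price=96, qty=10): fills=none; bids=[#2:10@96] asks=[#1:9@105]
After op 3 [order #3] market_sell(qty=5): fills=#2x#3:5@96; bids=[#2:5@96] asks=[#1:9@105]
After op 4 [order #4] limit_buy(price=98, qty=10): fills=none; bids=[#4:10@98 #2:5@96] asks=[#1:9@105]
After op 5 [order #5] limit_sell(price=103, qty=10): fills=none; bids=[#4:10@98 #2:5@96] asks=[#5:10@103 #1:9@105]
After op 6 [order #6] limit_buy(price=102, qty=2): fills=none; bids=[#6:2@102 #4:10@98 #2:5@96] asks=[#5:10@103 #1:9@105]

Answer: bid=- ask=105
bid=96 ask=105
bid=96 ask=105
bid=98 ask=105
bid=98 ask=103
bid=102 ask=103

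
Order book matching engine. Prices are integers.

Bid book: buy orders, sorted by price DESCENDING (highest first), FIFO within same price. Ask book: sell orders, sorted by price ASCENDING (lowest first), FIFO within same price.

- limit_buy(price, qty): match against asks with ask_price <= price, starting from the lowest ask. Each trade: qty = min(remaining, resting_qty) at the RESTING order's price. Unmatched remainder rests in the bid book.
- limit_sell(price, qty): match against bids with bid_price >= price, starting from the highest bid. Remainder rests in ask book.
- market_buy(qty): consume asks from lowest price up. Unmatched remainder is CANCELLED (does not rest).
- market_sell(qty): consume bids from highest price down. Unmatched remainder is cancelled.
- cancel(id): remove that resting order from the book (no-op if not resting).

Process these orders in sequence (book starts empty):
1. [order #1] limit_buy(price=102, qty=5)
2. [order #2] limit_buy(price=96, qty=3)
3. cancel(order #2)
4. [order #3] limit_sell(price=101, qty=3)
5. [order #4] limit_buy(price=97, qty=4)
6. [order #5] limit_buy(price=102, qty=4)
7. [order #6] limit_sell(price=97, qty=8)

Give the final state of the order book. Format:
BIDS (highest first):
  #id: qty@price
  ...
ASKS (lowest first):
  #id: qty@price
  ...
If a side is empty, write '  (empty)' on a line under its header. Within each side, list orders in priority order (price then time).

After op 1 [order #1] limit_buy(price=102, qty=5): fills=none; bids=[#1:5@102] asks=[-]
After op 2 [order #2] limit_buy(price=96, qty=3): fills=none; bids=[#1:5@102 #2:3@96] asks=[-]
After op 3 cancel(order #2): fills=none; bids=[#1:5@102] asks=[-]
After op 4 [order #3] limit_sell(price=101, qty=3): fills=#1x#3:3@102; bids=[#1:2@102] asks=[-]
After op 5 [order #4] limit_buy(price=97, qty=4): fills=none; bids=[#1:2@102 #4:4@97] asks=[-]
After op 6 [order #5] limit_buy(price=102, qty=4): fills=none; bids=[#1:2@102 #5:4@102 #4:4@97] asks=[-]
After op 7 [order #6] limit_sell(price=97, qty=8): fills=#1x#6:2@102 #5x#6:4@102 #4x#6:2@97; bids=[#4:2@97] asks=[-]

Answer: BIDS (highest first):
  #4: 2@97
ASKS (lowest first):
  (empty)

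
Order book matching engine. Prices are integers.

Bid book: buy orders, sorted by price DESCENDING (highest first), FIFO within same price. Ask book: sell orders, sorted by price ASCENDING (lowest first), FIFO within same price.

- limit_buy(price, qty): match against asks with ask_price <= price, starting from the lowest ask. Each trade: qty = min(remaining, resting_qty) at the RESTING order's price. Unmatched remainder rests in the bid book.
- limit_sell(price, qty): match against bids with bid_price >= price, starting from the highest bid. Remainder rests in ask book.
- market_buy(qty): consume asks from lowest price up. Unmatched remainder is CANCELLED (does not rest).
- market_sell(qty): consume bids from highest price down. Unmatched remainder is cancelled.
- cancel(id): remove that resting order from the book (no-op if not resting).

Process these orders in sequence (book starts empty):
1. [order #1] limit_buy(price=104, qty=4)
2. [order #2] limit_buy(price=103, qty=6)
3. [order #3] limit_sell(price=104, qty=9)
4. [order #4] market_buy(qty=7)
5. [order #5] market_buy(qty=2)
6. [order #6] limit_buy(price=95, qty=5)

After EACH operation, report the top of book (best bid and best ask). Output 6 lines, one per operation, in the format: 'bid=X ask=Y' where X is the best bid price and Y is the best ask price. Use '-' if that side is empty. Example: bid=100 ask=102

Answer: bid=104 ask=-
bid=104 ask=-
bid=103 ask=104
bid=103 ask=-
bid=103 ask=-
bid=103 ask=-

Derivation:
After op 1 [order #1] limit_buy(price=104, qty=4): fills=none; bids=[#1:4@104] asks=[-]
After op 2 [order #2] limit_buy(price=103, qty=6): fills=none; bids=[#1:4@104 #2:6@103] asks=[-]
After op 3 [order #3] limit_sell(price=104, qty=9): fills=#1x#3:4@104; bids=[#2:6@103] asks=[#3:5@104]
After op 4 [order #4] market_buy(qty=7): fills=#4x#3:5@104; bids=[#2:6@103] asks=[-]
After op 5 [order #5] market_buy(qty=2): fills=none; bids=[#2:6@103] asks=[-]
After op 6 [order #6] limit_buy(price=95, qty=5): fills=none; bids=[#2:6@103 #6:5@95] asks=[-]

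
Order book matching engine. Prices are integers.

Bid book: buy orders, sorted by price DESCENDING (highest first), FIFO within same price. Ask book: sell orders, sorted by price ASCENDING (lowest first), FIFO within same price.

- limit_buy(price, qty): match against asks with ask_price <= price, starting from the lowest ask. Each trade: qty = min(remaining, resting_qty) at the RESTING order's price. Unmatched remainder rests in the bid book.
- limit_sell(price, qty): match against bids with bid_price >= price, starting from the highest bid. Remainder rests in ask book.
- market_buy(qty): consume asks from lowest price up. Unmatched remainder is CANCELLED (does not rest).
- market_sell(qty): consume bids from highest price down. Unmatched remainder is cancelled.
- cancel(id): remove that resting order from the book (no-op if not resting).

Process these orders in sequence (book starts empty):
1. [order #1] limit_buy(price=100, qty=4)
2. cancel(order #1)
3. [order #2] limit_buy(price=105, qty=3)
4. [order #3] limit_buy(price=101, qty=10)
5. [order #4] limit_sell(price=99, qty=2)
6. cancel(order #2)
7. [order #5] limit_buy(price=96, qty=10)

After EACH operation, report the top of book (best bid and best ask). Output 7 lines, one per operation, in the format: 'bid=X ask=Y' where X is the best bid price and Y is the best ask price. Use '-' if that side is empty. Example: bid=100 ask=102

Answer: bid=100 ask=-
bid=- ask=-
bid=105 ask=-
bid=105 ask=-
bid=105 ask=-
bid=101 ask=-
bid=101 ask=-

Derivation:
After op 1 [order #1] limit_buy(price=100, qty=4): fills=none; bids=[#1:4@100] asks=[-]
After op 2 cancel(order #1): fills=none; bids=[-] asks=[-]
After op 3 [order #2] limit_buy(price=105, qty=3): fills=none; bids=[#2:3@105] asks=[-]
After op 4 [order #3] limit_buy(price=101, qty=10): fills=none; bids=[#2:3@105 #3:10@101] asks=[-]
After op 5 [order #4] limit_sell(price=99, qty=2): fills=#2x#4:2@105; bids=[#2:1@105 #3:10@101] asks=[-]
After op 6 cancel(order #2): fills=none; bids=[#3:10@101] asks=[-]
After op 7 [order #5] limit_buy(price=96, qty=10): fills=none; bids=[#3:10@101 #5:10@96] asks=[-]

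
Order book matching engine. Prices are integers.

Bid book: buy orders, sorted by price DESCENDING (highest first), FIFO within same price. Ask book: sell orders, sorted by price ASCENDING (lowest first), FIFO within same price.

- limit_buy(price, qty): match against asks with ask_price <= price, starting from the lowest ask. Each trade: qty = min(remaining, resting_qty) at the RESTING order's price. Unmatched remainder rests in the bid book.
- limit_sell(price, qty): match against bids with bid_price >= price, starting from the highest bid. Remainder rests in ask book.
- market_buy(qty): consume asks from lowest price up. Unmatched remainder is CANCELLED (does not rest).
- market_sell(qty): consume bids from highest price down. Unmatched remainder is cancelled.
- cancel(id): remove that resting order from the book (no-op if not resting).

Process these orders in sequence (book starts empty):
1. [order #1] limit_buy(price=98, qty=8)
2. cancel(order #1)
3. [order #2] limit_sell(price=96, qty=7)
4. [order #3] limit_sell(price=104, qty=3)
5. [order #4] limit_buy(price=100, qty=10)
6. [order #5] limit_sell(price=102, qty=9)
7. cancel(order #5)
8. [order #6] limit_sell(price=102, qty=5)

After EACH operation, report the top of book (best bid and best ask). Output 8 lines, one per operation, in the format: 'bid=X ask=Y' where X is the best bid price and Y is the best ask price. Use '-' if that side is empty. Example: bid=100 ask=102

Answer: bid=98 ask=-
bid=- ask=-
bid=- ask=96
bid=- ask=96
bid=100 ask=104
bid=100 ask=102
bid=100 ask=104
bid=100 ask=102

Derivation:
After op 1 [order #1] limit_buy(price=98, qty=8): fills=none; bids=[#1:8@98] asks=[-]
After op 2 cancel(order #1): fills=none; bids=[-] asks=[-]
After op 3 [order #2] limit_sell(price=96, qty=7): fills=none; bids=[-] asks=[#2:7@96]
After op 4 [order #3] limit_sell(price=104, qty=3): fills=none; bids=[-] asks=[#2:7@96 #3:3@104]
After op 5 [order #4] limit_buy(price=100, qty=10): fills=#4x#2:7@96; bids=[#4:3@100] asks=[#3:3@104]
After op 6 [order #5] limit_sell(price=102, qty=9): fills=none; bids=[#4:3@100] asks=[#5:9@102 #3:3@104]
After op 7 cancel(order #5): fills=none; bids=[#4:3@100] asks=[#3:3@104]
After op 8 [order #6] limit_sell(price=102, qty=5): fills=none; bids=[#4:3@100] asks=[#6:5@102 #3:3@104]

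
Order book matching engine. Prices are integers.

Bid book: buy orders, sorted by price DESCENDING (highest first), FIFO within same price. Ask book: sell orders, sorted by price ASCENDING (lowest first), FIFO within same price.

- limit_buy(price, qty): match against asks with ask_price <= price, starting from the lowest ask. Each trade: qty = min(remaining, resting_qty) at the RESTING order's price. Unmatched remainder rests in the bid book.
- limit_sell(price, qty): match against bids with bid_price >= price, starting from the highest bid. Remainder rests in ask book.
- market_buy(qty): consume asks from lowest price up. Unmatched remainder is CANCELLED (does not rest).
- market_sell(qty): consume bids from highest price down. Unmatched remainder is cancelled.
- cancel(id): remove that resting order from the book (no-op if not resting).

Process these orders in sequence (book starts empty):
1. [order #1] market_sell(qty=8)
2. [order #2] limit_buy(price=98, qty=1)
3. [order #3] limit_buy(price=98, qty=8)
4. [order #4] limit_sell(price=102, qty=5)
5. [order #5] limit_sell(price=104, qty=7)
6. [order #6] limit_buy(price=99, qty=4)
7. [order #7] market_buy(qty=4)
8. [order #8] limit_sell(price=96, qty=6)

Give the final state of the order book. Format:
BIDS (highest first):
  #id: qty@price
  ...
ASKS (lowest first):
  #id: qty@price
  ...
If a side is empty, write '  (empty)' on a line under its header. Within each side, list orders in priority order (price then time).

Answer: BIDS (highest first):
  #3: 7@98
ASKS (lowest first):
  #4: 1@102
  #5: 7@104

Derivation:
After op 1 [order #1] market_sell(qty=8): fills=none; bids=[-] asks=[-]
After op 2 [order #2] limit_buy(price=98, qty=1): fills=none; bids=[#2:1@98] asks=[-]
After op 3 [order #3] limit_buy(price=98, qty=8): fills=none; bids=[#2:1@98 #3:8@98] asks=[-]
After op 4 [order #4] limit_sell(price=102, qty=5): fills=none; bids=[#2:1@98 #3:8@98] asks=[#4:5@102]
After op 5 [order #5] limit_sell(price=104, qty=7): fills=none; bids=[#2:1@98 #3:8@98] asks=[#4:5@102 #5:7@104]
After op 6 [order #6] limit_buy(price=99, qty=4): fills=none; bids=[#6:4@99 #2:1@98 #3:8@98] asks=[#4:5@102 #5:7@104]
After op 7 [order #7] market_buy(qty=4): fills=#7x#4:4@102; bids=[#6:4@99 #2:1@98 #3:8@98] asks=[#4:1@102 #5:7@104]
After op 8 [order #8] limit_sell(price=96, qty=6): fills=#6x#8:4@99 #2x#8:1@98 #3x#8:1@98; bids=[#3:7@98] asks=[#4:1@102 #5:7@104]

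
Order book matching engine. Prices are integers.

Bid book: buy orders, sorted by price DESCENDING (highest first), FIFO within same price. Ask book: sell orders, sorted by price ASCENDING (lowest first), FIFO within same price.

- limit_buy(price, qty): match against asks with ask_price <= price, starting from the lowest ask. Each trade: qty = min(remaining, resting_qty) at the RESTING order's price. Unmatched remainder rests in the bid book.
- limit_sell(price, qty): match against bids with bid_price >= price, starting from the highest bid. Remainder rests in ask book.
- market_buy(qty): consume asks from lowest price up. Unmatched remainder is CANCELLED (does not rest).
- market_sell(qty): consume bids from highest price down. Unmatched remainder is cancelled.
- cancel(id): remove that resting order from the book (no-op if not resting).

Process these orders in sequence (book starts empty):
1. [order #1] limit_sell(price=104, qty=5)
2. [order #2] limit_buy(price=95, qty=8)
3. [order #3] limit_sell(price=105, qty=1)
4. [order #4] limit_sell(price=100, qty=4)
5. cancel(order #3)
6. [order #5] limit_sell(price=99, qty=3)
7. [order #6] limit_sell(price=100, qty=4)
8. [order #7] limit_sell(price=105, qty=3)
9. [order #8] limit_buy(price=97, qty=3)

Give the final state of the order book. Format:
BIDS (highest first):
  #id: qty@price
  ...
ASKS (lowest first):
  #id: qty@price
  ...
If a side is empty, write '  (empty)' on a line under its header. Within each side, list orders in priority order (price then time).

After op 1 [order #1] limit_sell(price=104, qty=5): fills=none; bids=[-] asks=[#1:5@104]
After op 2 [order #2] limit_buy(price=95, qty=8): fills=none; bids=[#2:8@95] asks=[#1:5@104]
After op 3 [order #3] limit_sell(price=105, qty=1): fills=none; bids=[#2:8@95] asks=[#1:5@104 #3:1@105]
After op 4 [order #4] limit_sell(price=100, qty=4): fills=none; bids=[#2:8@95] asks=[#4:4@100 #1:5@104 #3:1@105]
After op 5 cancel(order #3): fills=none; bids=[#2:8@95] asks=[#4:4@100 #1:5@104]
After op 6 [order #5] limit_sell(price=99, qty=3): fills=none; bids=[#2:8@95] asks=[#5:3@99 #4:4@100 #1:5@104]
After op 7 [order #6] limit_sell(price=100, qty=4): fills=none; bids=[#2:8@95] asks=[#5:3@99 #4:4@100 #6:4@100 #1:5@104]
After op 8 [order #7] limit_sell(price=105, qty=3): fills=none; bids=[#2:8@95] asks=[#5:3@99 #4:4@100 #6:4@100 #1:5@104 #7:3@105]
After op 9 [order #8] limit_buy(price=97, qty=3): fills=none; bids=[#8:3@97 #2:8@95] asks=[#5:3@99 #4:4@100 #6:4@100 #1:5@104 #7:3@105]

Answer: BIDS (highest first):
  #8: 3@97
  #2: 8@95
ASKS (lowest first):
  #5: 3@99
  #4: 4@100
  #6: 4@100
  #1: 5@104
  #7: 3@105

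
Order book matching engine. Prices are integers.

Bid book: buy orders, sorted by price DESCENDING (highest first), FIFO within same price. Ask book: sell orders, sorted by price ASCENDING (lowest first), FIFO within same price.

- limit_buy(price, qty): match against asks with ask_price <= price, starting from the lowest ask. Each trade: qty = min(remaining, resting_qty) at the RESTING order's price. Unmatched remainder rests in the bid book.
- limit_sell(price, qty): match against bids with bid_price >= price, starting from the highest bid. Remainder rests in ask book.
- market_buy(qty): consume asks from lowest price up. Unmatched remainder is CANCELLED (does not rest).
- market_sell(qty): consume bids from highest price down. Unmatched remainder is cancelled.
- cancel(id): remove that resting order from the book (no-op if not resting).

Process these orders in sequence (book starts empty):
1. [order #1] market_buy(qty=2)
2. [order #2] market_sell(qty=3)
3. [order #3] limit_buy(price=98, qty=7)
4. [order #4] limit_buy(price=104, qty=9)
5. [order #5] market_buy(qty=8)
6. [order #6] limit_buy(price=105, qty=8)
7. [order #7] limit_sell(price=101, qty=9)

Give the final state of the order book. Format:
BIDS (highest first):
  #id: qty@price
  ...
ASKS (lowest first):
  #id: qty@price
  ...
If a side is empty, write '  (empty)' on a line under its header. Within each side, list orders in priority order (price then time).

After op 1 [order #1] market_buy(qty=2): fills=none; bids=[-] asks=[-]
After op 2 [order #2] market_sell(qty=3): fills=none; bids=[-] asks=[-]
After op 3 [order #3] limit_buy(price=98, qty=7): fills=none; bids=[#3:7@98] asks=[-]
After op 4 [order #4] limit_buy(price=104, qty=9): fills=none; bids=[#4:9@104 #3:7@98] asks=[-]
After op 5 [order #5] market_buy(qty=8): fills=none; bids=[#4:9@104 #3:7@98] asks=[-]
After op 6 [order #6] limit_buy(price=105, qty=8): fills=none; bids=[#6:8@105 #4:9@104 #3:7@98] asks=[-]
After op 7 [order #7] limit_sell(price=101, qty=9): fills=#6x#7:8@105 #4x#7:1@104; bids=[#4:8@104 #3:7@98] asks=[-]

Answer: BIDS (highest first):
  #4: 8@104
  #3: 7@98
ASKS (lowest first):
  (empty)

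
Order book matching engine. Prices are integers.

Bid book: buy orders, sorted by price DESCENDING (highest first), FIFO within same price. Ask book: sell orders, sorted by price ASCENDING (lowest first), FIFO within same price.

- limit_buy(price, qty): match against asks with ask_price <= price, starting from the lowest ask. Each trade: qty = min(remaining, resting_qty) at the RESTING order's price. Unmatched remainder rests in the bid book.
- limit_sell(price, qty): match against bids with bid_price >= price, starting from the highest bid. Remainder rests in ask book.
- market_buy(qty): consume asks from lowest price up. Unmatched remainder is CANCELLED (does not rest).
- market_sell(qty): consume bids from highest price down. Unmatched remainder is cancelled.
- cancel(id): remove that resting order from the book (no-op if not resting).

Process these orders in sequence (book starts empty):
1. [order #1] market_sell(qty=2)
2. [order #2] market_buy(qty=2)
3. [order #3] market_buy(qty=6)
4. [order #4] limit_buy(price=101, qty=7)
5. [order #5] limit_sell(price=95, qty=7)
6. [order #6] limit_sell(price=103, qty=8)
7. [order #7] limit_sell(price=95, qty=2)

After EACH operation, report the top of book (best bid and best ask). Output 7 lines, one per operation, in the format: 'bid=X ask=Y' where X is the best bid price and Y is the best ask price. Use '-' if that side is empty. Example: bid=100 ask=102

After op 1 [order #1] market_sell(qty=2): fills=none; bids=[-] asks=[-]
After op 2 [order #2] market_buy(qty=2): fills=none; bids=[-] asks=[-]
After op 3 [order #3] market_buy(qty=6): fills=none; bids=[-] asks=[-]
After op 4 [order #4] limit_buy(price=101, qty=7): fills=none; bids=[#4:7@101] asks=[-]
After op 5 [order #5] limit_sell(price=95, qty=7): fills=#4x#5:7@101; bids=[-] asks=[-]
After op 6 [order #6] limit_sell(price=103, qty=8): fills=none; bids=[-] asks=[#6:8@103]
After op 7 [order #7] limit_sell(price=95, qty=2): fills=none; bids=[-] asks=[#7:2@95 #6:8@103]

Answer: bid=- ask=-
bid=- ask=-
bid=- ask=-
bid=101 ask=-
bid=- ask=-
bid=- ask=103
bid=- ask=95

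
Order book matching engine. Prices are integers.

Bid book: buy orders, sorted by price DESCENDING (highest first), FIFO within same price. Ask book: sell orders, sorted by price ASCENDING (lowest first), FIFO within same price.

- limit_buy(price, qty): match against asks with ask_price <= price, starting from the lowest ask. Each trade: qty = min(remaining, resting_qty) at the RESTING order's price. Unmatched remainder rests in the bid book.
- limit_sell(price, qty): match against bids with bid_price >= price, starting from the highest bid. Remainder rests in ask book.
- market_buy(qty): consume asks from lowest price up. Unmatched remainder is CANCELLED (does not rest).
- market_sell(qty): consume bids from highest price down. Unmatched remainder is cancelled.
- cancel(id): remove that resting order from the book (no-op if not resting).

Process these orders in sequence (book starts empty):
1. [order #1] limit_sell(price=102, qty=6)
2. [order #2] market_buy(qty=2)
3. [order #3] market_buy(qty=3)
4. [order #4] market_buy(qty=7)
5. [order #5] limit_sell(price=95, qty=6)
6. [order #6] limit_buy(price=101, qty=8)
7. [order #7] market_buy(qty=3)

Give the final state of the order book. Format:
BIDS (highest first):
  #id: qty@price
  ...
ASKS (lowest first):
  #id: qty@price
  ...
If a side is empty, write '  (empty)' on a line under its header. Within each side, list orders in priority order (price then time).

After op 1 [order #1] limit_sell(price=102, qty=6): fills=none; bids=[-] asks=[#1:6@102]
After op 2 [order #2] market_buy(qty=2): fills=#2x#1:2@102; bids=[-] asks=[#1:4@102]
After op 3 [order #3] market_buy(qty=3): fills=#3x#1:3@102; bids=[-] asks=[#1:1@102]
After op 4 [order #4] market_buy(qty=7): fills=#4x#1:1@102; bids=[-] asks=[-]
After op 5 [order #5] limit_sell(price=95, qty=6): fills=none; bids=[-] asks=[#5:6@95]
After op 6 [order #6] limit_buy(price=101, qty=8): fills=#6x#5:6@95; bids=[#6:2@101] asks=[-]
After op 7 [order #7] market_buy(qty=3): fills=none; bids=[#6:2@101] asks=[-]

Answer: BIDS (highest first):
  #6: 2@101
ASKS (lowest first):
  (empty)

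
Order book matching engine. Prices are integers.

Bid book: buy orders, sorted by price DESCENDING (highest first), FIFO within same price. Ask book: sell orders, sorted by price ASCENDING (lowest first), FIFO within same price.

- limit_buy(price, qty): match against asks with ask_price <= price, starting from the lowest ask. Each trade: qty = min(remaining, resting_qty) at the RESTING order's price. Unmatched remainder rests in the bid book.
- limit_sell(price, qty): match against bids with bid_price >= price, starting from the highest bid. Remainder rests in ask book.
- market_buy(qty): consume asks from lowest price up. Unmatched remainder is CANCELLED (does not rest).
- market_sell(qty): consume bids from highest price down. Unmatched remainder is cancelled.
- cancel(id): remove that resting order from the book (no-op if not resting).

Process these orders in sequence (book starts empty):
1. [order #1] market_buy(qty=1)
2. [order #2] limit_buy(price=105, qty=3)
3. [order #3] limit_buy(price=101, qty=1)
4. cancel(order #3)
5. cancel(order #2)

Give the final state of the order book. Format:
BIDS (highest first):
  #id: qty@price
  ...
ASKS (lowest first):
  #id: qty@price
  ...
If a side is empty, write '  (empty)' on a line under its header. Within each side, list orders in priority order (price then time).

After op 1 [order #1] market_buy(qty=1): fills=none; bids=[-] asks=[-]
After op 2 [order #2] limit_buy(price=105, qty=3): fills=none; bids=[#2:3@105] asks=[-]
After op 3 [order #3] limit_buy(price=101, qty=1): fills=none; bids=[#2:3@105 #3:1@101] asks=[-]
After op 4 cancel(order #3): fills=none; bids=[#2:3@105] asks=[-]
After op 5 cancel(order #2): fills=none; bids=[-] asks=[-]

Answer: BIDS (highest first):
  (empty)
ASKS (lowest first):
  (empty)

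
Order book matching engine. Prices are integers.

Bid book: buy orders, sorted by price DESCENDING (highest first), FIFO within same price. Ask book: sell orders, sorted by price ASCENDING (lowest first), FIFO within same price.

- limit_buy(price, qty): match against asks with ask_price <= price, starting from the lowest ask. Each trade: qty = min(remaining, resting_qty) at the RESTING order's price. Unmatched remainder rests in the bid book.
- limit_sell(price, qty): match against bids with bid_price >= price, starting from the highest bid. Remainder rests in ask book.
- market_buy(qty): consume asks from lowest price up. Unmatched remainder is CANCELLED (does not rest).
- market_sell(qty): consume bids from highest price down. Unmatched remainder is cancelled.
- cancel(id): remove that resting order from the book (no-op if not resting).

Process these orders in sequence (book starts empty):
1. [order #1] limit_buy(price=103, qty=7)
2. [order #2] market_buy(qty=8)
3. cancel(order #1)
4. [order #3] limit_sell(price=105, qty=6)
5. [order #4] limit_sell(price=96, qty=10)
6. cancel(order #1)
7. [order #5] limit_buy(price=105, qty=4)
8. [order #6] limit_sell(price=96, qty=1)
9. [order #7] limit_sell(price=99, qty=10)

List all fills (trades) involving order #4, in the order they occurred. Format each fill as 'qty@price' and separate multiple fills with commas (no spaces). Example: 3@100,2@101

Answer: 4@96

Derivation:
After op 1 [order #1] limit_buy(price=103, qty=7): fills=none; bids=[#1:7@103] asks=[-]
After op 2 [order #2] market_buy(qty=8): fills=none; bids=[#1:7@103] asks=[-]
After op 3 cancel(order #1): fills=none; bids=[-] asks=[-]
After op 4 [order #3] limit_sell(price=105, qty=6): fills=none; bids=[-] asks=[#3:6@105]
After op 5 [order #4] limit_sell(price=96, qty=10): fills=none; bids=[-] asks=[#4:10@96 #3:6@105]
After op 6 cancel(order #1): fills=none; bids=[-] asks=[#4:10@96 #3:6@105]
After op 7 [order #5] limit_buy(price=105, qty=4): fills=#5x#4:4@96; bids=[-] asks=[#4:6@96 #3:6@105]
After op 8 [order #6] limit_sell(price=96, qty=1): fills=none; bids=[-] asks=[#4:6@96 #6:1@96 #3:6@105]
After op 9 [order #7] limit_sell(price=99, qty=10): fills=none; bids=[-] asks=[#4:6@96 #6:1@96 #7:10@99 #3:6@105]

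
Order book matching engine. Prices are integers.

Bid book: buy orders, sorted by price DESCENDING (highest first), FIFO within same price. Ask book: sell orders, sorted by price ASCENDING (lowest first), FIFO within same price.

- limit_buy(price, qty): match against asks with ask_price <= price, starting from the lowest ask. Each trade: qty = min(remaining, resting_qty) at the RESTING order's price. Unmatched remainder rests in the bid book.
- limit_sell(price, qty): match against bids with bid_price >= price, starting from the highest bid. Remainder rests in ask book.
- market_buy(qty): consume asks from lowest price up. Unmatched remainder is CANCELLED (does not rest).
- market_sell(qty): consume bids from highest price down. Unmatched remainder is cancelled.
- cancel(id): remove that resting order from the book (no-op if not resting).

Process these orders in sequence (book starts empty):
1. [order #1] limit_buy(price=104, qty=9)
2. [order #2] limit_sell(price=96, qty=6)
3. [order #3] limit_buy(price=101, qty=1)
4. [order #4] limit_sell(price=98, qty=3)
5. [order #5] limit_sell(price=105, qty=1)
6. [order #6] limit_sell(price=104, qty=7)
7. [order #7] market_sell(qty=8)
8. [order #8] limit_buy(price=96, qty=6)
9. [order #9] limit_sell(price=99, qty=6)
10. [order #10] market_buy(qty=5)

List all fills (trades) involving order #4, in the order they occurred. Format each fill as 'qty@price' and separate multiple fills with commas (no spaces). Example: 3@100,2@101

Answer: 3@104

Derivation:
After op 1 [order #1] limit_buy(price=104, qty=9): fills=none; bids=[#1:9@104] asks=[-]
After op 2 [order #2] limit_sell(price=96, qty=6): fills=#1x#2:6@104; bids=[#1:3@104] asks=[-]
After op 3 [order #3] limit_buy(price=101, qty=1): fills=none; bids=[#1:3@104 #3:1@101] asks=[-]
After op 4 [order #4] limit_sell(price=98, qty=3): fills=#1x#4:3@104; bids=[#3:1@101] asks=[-]
After op 5 [order #5] limit_sell(price=105, qty=1): fills=none; bids=[#3:1@101] asks=[#5:1@105]
After op 6 [order #6] limit_sell(price=104, qty=7): fills=none; bids=[#3:1@101] asks=[#6:7@104 #5:1@105]
After op 7 [order #7] market_sell(qty=8): fills=#3x#7:1@101; bids=[-] asks=[#6:7@104 #5:1@105]
After op 8 [order #8] limit_buy(price=96, qty=6): fills=none; bids=[#8:6@96] asks=[#6:7@104 #5:1@105]
After op 9 [order #9] limit_sell(price=99, qty=6): fills=none; bids=[#8:6@96] asks=[#9:6@99 #6:7@104 #5:1@105]
After op 10 [order #10] market_buy(qty=5): fills=#10x#9:5@99; bids=[#8:6@96] asks=[#9:1@99 #6:7@104 #5:1@105]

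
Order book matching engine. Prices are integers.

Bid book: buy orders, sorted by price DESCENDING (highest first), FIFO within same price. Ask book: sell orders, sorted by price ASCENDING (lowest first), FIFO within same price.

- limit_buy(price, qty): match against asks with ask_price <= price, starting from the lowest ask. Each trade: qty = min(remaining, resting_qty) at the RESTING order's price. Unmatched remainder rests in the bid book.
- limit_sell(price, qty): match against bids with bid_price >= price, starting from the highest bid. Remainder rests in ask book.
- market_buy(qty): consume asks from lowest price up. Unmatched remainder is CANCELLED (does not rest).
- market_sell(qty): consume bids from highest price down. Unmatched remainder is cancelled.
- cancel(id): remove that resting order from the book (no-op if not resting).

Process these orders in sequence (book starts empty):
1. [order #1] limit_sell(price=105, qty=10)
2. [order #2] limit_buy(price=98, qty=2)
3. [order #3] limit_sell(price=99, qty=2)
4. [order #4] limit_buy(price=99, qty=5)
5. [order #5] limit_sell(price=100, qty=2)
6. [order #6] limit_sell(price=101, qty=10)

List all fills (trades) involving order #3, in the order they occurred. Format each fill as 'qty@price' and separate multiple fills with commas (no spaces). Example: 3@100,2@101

Answer: 2@99

Derivation:
After op 1 [order #1] limit_sell(price=105, qty=10): fills=none; bids=[-] asks=[#1:10@105]
After op 2 [order #2] limit_buy(price=98, qty=2): fills=none; bids=[#2:2@98] asks=[#1:10@105]
After op 3 [order #3] limit_sell(price=99, qty=2): fills=none; bids=[#2:2@98] asks=[#3:2@99 #1:10@105]
After op 4 [order #4] limit_buy(price=99, qty=5): fills=#4x#3:2@99; bids=[#4:3@99 #2:2@98] asks=[#1:10@105]
After op 5 [order #5] limit_sell(price=100, qty=2): fills=none; bids=[#4:3@99 #2:2@98] asks=[#5:2@100 #1:10@105]
After op 6 [order #6] limit_sell(price=101, qty=10): fills=none; bids=[#4:3@99 #2:2@98] asks=[#5:2@100 #6:10@101 #1:10@105]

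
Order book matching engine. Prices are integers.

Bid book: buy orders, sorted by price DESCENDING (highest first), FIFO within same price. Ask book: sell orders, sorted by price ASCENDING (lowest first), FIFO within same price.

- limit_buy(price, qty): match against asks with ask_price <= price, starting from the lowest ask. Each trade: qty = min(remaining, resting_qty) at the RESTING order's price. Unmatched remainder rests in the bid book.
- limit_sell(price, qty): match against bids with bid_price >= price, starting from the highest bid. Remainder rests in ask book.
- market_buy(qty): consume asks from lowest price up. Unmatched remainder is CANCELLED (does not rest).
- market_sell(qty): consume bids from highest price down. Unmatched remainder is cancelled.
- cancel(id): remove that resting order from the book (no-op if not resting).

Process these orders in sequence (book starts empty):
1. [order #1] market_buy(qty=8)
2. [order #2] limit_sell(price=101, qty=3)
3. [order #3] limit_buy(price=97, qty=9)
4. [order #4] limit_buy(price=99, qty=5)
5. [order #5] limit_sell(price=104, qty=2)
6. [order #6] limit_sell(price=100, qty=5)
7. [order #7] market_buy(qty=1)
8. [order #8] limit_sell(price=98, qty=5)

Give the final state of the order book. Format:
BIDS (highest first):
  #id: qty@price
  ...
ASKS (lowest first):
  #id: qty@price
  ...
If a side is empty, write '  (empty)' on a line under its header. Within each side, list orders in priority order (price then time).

After op 1 [order #1] market_buy(qty=8): fills=none; bids=[-] asks=[-]
After op 2 [order #2] limit_sell(price=101, qty=3): fills=none; bids=[-] asks=[#2:3@101]
After op 3 [order #3] limit_buy(price=97, qty=9): fills=none; bids=[#3:9@97] asks=[#2:3@101]
After op 4 [order #4] limit_buy(price=99, qty=5): fills=none; bids=[#4:5@99 #3:9@97] asks=[#2:3@101]
After op 5 [order #5] limit_sell(price=104, qty=2): fills=none; bids=[#4:5@99 #3:9@97] asks=[#2:3@101 #5:2@104]
After op 6 [order #6] limit_sell(price=100, qty=5): fills=none; bids=[#4:5@99 #3:9@97] asks=[#6:5@100 #2:3@101 #5:2@104]
After op 7 [order #7] market_buy(qty=1): fills=#7x#6:1@100; bids=[#4:5@99 #3:9@97] asks=[#6:4@100 #2:3@101 #5:2@104]
After op 8 [order #8] limit_sell(price=98, qty=5): fills=#4x#8:5@99; bids=[#3:9@97] asks=[#6:4@100 #2:3@101 #5:2@104]

Answer: BIDS (highest first):
  #3: 9@97
ASKS (lowest first):
  #6: 4@100
  #2: 3@101
  #5: 2@104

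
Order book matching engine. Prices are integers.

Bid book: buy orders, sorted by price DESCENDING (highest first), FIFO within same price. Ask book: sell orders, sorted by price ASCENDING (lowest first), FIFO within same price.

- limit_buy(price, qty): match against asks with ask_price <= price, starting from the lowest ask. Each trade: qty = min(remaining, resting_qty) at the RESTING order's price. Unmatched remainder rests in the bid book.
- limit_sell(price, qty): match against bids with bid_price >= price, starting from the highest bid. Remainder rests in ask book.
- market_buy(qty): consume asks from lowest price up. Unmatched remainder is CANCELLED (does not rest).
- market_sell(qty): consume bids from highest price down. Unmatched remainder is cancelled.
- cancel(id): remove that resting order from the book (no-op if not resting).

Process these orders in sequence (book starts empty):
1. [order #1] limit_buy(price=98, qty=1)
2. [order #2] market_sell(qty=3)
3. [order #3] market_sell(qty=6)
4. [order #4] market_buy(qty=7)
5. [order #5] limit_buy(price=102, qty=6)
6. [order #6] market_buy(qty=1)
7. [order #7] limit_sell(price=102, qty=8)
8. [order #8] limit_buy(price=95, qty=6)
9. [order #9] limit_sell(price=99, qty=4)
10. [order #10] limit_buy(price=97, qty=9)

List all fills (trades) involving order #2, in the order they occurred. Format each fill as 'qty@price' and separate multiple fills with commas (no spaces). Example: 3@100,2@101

Answer: 1@98

Derivation:
After op 1 [order #1] limit_buy(price=98, qty=1): fills=none; bids=[#1:1@98] asks=[-]
After op 2 [order #2] market_sell(qty=3): fills=#1x#2:1@98; bids=[-] asks=[-]
After op 3 [order #3] market_sell(qty=6): fills=none; bids=[-] asks=[-]
After op 4 [order #4] market_buy(qty=7): fills=none; bids=[-] asks=[-]
After op 5 [order #5] limit_buy(price=102, qty=6): fills=none; bids=[#5:6@102] asks=[-]
After op 6 [order #6] market_buy(qty=1): fills=none; bids=[#5:6@102] asks=[-]
After op 7 [order #7] limit_sell(price=102, qty=8): fills=#5x#7:6@102; bids=[-] asks=[#7:2@102]
After op 8 [order #8] limit_buy(price=95, qty=6): fills=none; bids=[#8:6@95] asks=[#7:2@102]
After op 9 [order #9] limit_sell(price=99, qty=4): fills=none; bids=[#8:6@95] asks=[#9:4@99 #7:2@102]
After op 10 [order #10] limit_buy(price=97, qty=9): fills=none; bids=[#10:9@97 #8:6@95] asks=[#9:4@99 #7:2@102]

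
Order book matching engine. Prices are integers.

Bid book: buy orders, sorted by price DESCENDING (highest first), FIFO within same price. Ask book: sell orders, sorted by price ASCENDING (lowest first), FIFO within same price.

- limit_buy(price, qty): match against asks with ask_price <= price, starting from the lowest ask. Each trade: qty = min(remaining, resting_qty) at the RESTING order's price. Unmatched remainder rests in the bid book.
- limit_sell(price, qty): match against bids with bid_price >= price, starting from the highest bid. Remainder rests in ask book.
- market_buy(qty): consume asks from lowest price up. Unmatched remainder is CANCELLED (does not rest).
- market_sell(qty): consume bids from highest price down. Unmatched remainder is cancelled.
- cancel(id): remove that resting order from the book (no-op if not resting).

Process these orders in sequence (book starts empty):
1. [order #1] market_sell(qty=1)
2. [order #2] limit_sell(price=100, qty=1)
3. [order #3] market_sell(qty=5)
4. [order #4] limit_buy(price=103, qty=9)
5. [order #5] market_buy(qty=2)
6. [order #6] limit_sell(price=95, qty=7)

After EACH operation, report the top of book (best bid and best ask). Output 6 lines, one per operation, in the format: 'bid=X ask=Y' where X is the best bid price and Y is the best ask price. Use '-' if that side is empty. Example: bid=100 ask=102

Answer: bid=- ask=-
bid=- ask=100
bid=- ask=100
bid=103 ask=-
bid=103 ask=-
bid=103 ask=-

Derivation:
After op 1 [order #1] market_sell(qty=1): fills=none; bids=[-] asks=[-]
After op 2 [order #2] limit_sell(price=100, qty=1): fills=none; bids=[-] asks=[#2:1@100]
After op 3 [order #3] market_sell(qty=5): fills=none; bids=[-] asks=[#2:1@100]
After op 4 [order #4] limit_buy(price=103, qty=9): fills=#4x#2:1@100; bids=[#4:8@103] asks=[-]
After op 5 [order #5] market_buy(qty=2): fills=none; bids=[#4:8@103] asks=[-]
After op 6 [order #6] limit_sell(price=95, qty=7): fills=#4x#6:7@103; bids=[#4:1@103] asks=[-]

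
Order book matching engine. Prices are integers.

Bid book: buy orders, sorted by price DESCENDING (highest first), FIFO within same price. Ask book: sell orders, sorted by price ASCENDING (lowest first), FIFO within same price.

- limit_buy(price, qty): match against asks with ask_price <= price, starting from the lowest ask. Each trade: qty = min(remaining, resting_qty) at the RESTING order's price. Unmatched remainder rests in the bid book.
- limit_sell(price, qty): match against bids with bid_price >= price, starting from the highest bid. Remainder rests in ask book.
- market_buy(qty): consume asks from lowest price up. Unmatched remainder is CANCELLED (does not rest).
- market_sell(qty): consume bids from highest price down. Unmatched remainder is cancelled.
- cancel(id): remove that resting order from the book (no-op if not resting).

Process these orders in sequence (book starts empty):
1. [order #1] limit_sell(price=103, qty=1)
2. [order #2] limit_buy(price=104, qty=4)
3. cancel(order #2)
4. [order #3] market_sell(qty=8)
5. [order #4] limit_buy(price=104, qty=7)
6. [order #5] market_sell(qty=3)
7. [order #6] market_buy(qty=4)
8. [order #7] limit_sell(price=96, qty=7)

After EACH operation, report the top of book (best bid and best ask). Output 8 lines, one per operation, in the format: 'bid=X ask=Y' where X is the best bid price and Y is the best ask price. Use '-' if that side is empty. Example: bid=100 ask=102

Answer: bid=- ask=103
bid=104 ask=-
bid=- ask=-
bid=- ask=-
bid=104 ask=-
bid=104 ask=-
bid=104 ask=-
bid=- ask=96

Derivation:
After op 1 [order #1] limit_sell(price=103, qty=1): fills=none; bids=[-] asks=[#1:1@103]
After op 2 [order #2] limit_buy(price=104, qty=4): fills=#2x#1:1@103; bids=[#2:3@104] asks=[-]
After op 3 cancel(order #2): fills=none; bids=[-] asks=[-]
After op 4 [order #3] market_sell(qty=8): fills=none; bids=[-] asks=[-]
After op 5 [order #4] limit_buy(price=104, qty=7): fills=none; bids=[#4:7@104] asks=[-]
After op 6 [order #5] market_sell(qty=3): fills=#4x#5:3@104; bids=[#4:4@104] asks=[-]
After op 7 [order #6] market_buy(qty=4): fills=none; bids=[#4:4@104] asks=[-]
After op 8 [order #7] limit_sell(price=96, qty=7): fills=#4x#7:4@104; bids=[-] asks=[#7:3@96]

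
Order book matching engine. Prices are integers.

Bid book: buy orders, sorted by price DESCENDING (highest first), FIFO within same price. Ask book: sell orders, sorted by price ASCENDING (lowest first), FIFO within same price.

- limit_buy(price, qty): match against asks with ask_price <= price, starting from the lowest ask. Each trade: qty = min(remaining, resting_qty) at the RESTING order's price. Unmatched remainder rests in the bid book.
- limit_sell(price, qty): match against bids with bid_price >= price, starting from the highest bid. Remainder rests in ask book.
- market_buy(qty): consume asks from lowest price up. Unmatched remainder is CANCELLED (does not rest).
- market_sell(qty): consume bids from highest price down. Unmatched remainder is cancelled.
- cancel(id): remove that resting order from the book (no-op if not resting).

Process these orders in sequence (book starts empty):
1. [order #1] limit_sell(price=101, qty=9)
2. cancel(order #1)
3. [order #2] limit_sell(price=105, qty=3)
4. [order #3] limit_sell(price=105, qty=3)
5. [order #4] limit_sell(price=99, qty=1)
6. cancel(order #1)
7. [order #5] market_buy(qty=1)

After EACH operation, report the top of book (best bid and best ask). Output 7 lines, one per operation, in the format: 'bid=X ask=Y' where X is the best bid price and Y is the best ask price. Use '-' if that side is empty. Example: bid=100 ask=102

Answer: bid=- ask=101
bid=- ask=-
bid=- ask=105
bid=- ask=105
bid=- ask=99
bid=- ask=99
bid=- ask=105

Derivation:
After op 1 [order #1] limit_sell(price=101, qty=9): fills=none; bids=[-] asks=[#1:9@101]
After op 2 cancel(order #1): fills=none; bids=[-] asks=[-]
After op 3 [order #2] limit_sell(price=105, qty=3): fills=none; bids=[-] asks=[#2:3@105]
After op 4 [order #3] limit_sell(price=105, qty=3): fills=none; bids=[-] asks=[#2:3@105 #3:3@105]
After op 5 [order #4] limit_sell(price=99, qty=1): fills=none; bids=[-] asks=[#4:1@99 #2:3@105 #3:3@105]
After op 6 cancel(order #1): fills=none; bids=[-] asks=[#4:1@99 #2:3@105 #3:3@105]
After op 7 [order #5] market_buy(qty=1): fills=#5x#4:1@99; bids=[-] asks=[#2:3@105 #3:3@105]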